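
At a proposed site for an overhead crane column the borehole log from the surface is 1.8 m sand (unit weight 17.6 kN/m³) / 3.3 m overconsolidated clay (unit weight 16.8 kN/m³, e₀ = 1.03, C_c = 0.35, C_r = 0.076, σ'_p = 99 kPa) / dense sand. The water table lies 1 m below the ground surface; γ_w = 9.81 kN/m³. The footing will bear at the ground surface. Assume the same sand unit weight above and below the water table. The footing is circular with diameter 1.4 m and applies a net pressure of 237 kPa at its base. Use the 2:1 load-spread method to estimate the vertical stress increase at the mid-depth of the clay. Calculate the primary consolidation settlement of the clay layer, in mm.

Mid-depth of clay below the ground surface: z = 1.8 + 3.3/2 = 3.45 m.
Total vertical stress at mid-clay: σ_v = 17.6×1.8 + 16.8×1.65 = 59.4 kPa.
Pore pressure: u = 9.81×(3.45 − 1) = 24.035 kPa.
Initial effective stress: σ'_0 = σ_v − u = 59.4 − 24.035 = 35.365 kPa.
Stress increase at mid-clay by the 2:1 spreading method:
Δσ ≈ qD²/(D+z)² = 237×1.4²/(1.4+3.45)² = 19.748 kPa
Final effective stress: σ'_f = 35.365 + 19.748 = 55.113 kPa.
σ'_f = 55.113 ≤ σ'_p = 99 kPa, so the clay remains overconsolidated and only the recompression index applies:
S_c = C_r·H/(1+e₀)·log₁₀(σ'_f/σ'_0) = 0.076×3.3/2.03×log₁₀(55.113/35.365)
    = 0.12355 × 0.19268 = 0.0238 m

S_c ≈ 23.8 mm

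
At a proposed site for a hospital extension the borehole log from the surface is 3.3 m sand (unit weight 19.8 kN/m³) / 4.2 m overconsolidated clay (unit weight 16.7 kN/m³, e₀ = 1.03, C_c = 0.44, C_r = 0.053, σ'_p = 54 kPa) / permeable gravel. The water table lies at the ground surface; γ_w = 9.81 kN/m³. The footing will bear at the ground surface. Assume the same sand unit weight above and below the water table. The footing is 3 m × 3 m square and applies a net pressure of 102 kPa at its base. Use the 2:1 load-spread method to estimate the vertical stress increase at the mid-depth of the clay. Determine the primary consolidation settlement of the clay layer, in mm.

S_c ≈ 50.8 mm

Mid-depth of clay below the ground surface: z = 3.3 + 4.2/2 = 5.4 m.
Total vertical stress at mid-clay: σ_v = 19.8×3.3 + 16.7×2.1 = 100.41 kPa.
Pore pressure: u = 9.81×(5.4 − 0) = 52.974 kPa.
Initial effective stress: σ'_0 = σ_v − u = 100.41 − 52.974 = 47.436 kPa.
Stress increase at mid-clay by the 2:1 spreading method:
Δσ = qBL/((B+z)(L+z)) = 102×3×3/((3+5.4)(3+5.4)) = 13.01 kPa
Final effective stress: σ'_f = 47.436 + 13.01 = 60.446 kPa.
σ'_f = 60.446 > σ'_p = 54 kPa, so the stress path crosses the preconsolidation pressure — recompression up to σ'_p, then virgin compression beyond:
S_c = H/(1+e₀)·[C_r·log₁₀(σ'_p/σ'_0) + C_c·log₁₀(σ'_f/σ'_p)]
    = 4.2/2.03 × [0.053×log₁₀(54/47.436) + 0.44×log₁₀(60.446/54)]
    = 2.069 × [0.0029831 + 0.021548] = 0.05075 m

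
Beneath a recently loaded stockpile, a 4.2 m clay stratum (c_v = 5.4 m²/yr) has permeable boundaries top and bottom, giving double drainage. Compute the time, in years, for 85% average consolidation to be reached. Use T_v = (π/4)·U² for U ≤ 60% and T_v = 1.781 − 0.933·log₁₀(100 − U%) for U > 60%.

t ≈ 0.558 years

Drainage path length: H_d = H/2 = 2.1 m (double drainage).
U > 60%: T_v = 1.781 − 0.933·log₁₀(100 − 85) = 0.68371.
t = T_v·H_d²/c_v = 0.68371×2.1²/5.4 = 0.5584 years.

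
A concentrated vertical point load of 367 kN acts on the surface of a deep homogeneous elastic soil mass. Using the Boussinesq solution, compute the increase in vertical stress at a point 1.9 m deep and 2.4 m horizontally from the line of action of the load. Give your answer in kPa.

Boussinesq vertical stress below a point load on an elastic half-space:
Δσ_z = 3P/(2πz²) · [1 + (r/z)²]^(−5/2)
r/z = 2.4/1.9 = 1.2632; [1+(r/z)²]^(−5/2) = 0.092134.
Δσ_z = 3×367/(2π×1.9²) × 0.092134 = 48.54 × 0.092134 = 4.472 kPa

Δσ_z ≈ 4.47 kPa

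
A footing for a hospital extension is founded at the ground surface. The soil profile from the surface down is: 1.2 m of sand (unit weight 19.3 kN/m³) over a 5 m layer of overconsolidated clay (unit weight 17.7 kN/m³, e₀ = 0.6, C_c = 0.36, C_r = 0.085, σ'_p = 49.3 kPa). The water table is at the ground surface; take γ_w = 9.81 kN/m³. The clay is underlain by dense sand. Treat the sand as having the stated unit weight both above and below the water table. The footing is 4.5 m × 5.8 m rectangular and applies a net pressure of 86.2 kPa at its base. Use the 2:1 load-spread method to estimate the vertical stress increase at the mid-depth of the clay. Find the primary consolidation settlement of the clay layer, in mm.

Mid-depth of clay below the ground surface: z = 1.2 + 5/2 = 3.7 m.
Total vertical stress at mid-clay: σ_v = 19.3×1.2 + 17.7×2.5 = 67.41 kPa.
Pore pressure: u = 9.81×(3.7 − 0) = 36.297 kPa.
Initial effective stress: σ'_0 = σ_v − u = 67.41 − 36.297 = 31.113 kPa.
Stress increase at mid-clay by the 2:1 spreading method:
Δσ = qBL/((B+z)(L+z)) = 86.2×4.5×5.8/((4.5+3.7)(5.8+3.7)) = 28.881 kPa
Final effective stress: σ'_f = 31.113 + 28.881 = 59.994 kPa.
σ'_f = 59.994 > σ'_p = 49.3 kPa, so the stress path crosses the preconsolidation pressure — recompression up to σ'_p, then virgin compression beyond:
S_c = H/(1+e₀)·[C_r·log₁₀(σ'_p/σ'_0) + C_c·log₁₀(σ'_f/σ'_p)]
    = 5/1.6 × [0.085×log₁₀(49.3/31.113) + 0.36×log₁₀(59.994/49.3)]
    = 3.125 × [0.016992 + 0.030694] = 0.149 m

S_c ≈ 149 mm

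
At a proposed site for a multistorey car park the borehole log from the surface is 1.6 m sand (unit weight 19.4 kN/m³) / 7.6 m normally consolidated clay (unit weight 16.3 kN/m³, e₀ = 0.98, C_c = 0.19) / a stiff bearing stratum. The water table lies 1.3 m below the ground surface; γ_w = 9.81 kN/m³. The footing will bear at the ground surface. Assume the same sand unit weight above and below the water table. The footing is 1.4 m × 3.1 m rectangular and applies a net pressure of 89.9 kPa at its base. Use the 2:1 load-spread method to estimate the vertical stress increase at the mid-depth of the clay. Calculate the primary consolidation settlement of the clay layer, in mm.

S_c ≈ 38.1 mm

Mid-depth of clay below the ground surface: z = 1.6 + 7.6/2 = 5.4 m.
Total vertical stress at mid-clay: σ_v = 19.4×1.6 + 16.3×3.8 = 92.98 kPa.
Pore pressure: u = 9.81×(5.4 − 1.3) = 40.221 kPa.
Initial effective stress: σ'_0 = σ_v − u = 92.98 − 40.221 = 52.759 kPa.
Stress increase at mid-clay by the 2:1 spreading method:
Δσ = qBL/((B+z)(L+z)) = 89.9×1.4×3.1/((1.4+5.4)(3.1+5.4)) = 6.7503 kPa
Final effective stress: σ'_f = σ'_0 + Δσ = 52.759 + 6.7503 = 59.509 kPa.
Normally consolidated clay, so the full stress increment lies on the virgin compression line:
S_c = C_c·H/(1+e₀)·log₁₀(σ'_f/σ'_0) = 0.19×7.6/(1+0.98)×log₁₀(59.509/52.759)
    = 0.72929 × 0.052286 = 0.03813 m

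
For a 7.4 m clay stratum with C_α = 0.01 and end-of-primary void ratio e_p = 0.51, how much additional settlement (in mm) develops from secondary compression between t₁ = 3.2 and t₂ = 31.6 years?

Secondary compression: S_s = C_α·H/(1+e_p)·log₁₀(t₂/t₁)
S_s = 0.01×7.4/(1+0.51)×log₁₀(31.6/3.2)
    = 0.04901 × 0.9945 = 0.04874 m

S_s ≈ 48.7 mm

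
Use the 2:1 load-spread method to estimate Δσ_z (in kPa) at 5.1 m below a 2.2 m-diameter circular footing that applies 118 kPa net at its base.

Δσ_z ≈ 10.7 kPa

By the 2:1 method the load spreads at 1 horizontal : 2 vertical, so at depth z the loaded area has grown by z in each plan dimension:
Δσ ≈ qD²/(D+z)² = 118×2.2²/(2.2+5.1)² = 10.717 kPa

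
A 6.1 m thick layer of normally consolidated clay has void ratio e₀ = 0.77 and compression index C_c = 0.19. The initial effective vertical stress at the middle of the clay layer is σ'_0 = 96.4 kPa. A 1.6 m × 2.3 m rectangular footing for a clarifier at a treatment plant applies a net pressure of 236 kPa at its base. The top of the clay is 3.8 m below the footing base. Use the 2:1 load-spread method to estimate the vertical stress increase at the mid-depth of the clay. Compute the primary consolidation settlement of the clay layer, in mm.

S_c ≈ 31.3 mm

Mid-depth of clay below the footing base: z = 3.8 + 6.1/2 = 6.85 m.
Stress increase at mid-clay by the 2:1 spreading method:
Δσ = qBL/((B+z)(L+z)) = 236×1.6×2.3/((1.6+6.85)(2.3+6.85)) = 11.233 kPa
Final effective stress: σ'_f = σ'_0 + Δσ = 96.4 + 11.233 = 107.63 kPa.
Normally consolidated clay, so the full stress increment lies on the virgin compression line:
S_c = C_c·H/(1+e₀)·log₁₀(σ'_f/σ'_0) = 0.19×6.1/(1+0.77)×log₁₀(107.63/96.4)
    = 0.6548 × 0.047856 = 0.03134 m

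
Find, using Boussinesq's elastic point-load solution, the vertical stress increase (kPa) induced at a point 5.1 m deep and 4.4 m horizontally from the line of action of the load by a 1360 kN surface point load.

Boussinesq vertical stress below a point load on an elastic half-space:
Δσ_z = 3P/(2πz²) · [1 + (r/z)²]^(−5/2)
r/z = 4.4/5.1 = 0.86275; [1+(r/z)²]^(−5/2) = 0.24885.
Δσ_z = 3×1360/(2π×5.1²) × 0.24885 = 24.965 × 0.24885 = 6.213 kPa

Δσ_z ≈ 6.21 kPa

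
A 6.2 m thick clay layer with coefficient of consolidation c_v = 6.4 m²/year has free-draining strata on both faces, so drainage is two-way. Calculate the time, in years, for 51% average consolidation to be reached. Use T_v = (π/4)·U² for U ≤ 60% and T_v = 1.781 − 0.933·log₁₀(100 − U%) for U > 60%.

t ≈ 0.307 years

Drainage path length: H_d = H/2 = 3.1 m (double drainage).
U ≤ 60%: T_v = (π/4)·U² = (π/4)×0.51² = 0.20428.
t = T_v·H_d²/c_v = 0.20428×3.1²/6.4 = 0.3067 years.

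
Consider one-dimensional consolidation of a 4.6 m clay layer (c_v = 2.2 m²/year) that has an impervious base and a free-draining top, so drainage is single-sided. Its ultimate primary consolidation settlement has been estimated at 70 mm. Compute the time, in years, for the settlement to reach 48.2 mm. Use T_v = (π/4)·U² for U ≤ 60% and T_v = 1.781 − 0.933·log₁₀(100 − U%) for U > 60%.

t ≈ 3.73 years

Drainage path length: H_d = H = 4.6 m (single drainage).
U = S(t)/S_ult = 48.2/70 = 0.6886.
U > 60%: T_v = 1.781 − 0.933·log₁₀(100 − 68.857) = 0.3877.
t = T_v·H_d²/c_v = 0.3877×4.6²/2.2 = 3.729 years.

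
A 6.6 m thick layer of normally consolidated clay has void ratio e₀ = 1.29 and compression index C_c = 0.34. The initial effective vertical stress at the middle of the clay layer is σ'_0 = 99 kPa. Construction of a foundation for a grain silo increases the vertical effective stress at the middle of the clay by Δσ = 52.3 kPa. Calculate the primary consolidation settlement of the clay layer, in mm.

S_c ≈ 180 mm

Final effective stress: σ'_f = σ'_0 + Δσ = 99 + 52.3 = 151.3 kPa.
Normally consolidated clay, so the full stress increment lies on the virgin compression line:
S_c = C_c·H/(1+e₀)·log₁₀(σ'_f/σ'_0) = 0.34×6.6/(1+1.29)×log₁₀(151.3/99)
    = 0.97991 × 0.1842 = 0.1805 m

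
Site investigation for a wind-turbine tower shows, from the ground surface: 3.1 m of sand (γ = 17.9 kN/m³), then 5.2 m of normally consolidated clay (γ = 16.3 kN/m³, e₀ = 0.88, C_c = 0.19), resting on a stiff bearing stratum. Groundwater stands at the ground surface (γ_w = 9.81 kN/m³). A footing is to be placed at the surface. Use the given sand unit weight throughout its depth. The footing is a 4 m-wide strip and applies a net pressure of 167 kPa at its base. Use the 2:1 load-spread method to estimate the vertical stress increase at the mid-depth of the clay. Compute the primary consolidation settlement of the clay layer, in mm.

Mid-depth of clay below the ground surface: z = 3.1 + 5.2/2 = 5.7 m.
Total vertical stress at mid-clay: σ_v = 17.9×3.1 + 16.3×2.6 = 97.87 kPa.
Pore pressure: u = 9.81×(5.7 − 0) = 55.917 kPa.
Initial effective stress: σ'_0 = σ_v − u = 97.87 − 55.917 = 41.953 kPa.
Stress increase at mid-clay by the 2:1 spreading method:
Δσ = qB/(B+z) = 167×4/(4+5.7) = 68.866 kPa
Final effective stress: σ'_f = σ'_0 + Δσ = 41.953 + 68.866 = 110.82 kPa.
Normally consolidated clay, so the full stress increment lies on the virgin compression line:
S_c = C_c·H/(1+e₀)·log₁₀(σ'_f/σ'_0) = 0.19×5.2/(1+0.88)×log₁₀(110.82/41.953)
    = 0.52553 × 0.42186 = 0.2217 m

S_c ≈ 222 mm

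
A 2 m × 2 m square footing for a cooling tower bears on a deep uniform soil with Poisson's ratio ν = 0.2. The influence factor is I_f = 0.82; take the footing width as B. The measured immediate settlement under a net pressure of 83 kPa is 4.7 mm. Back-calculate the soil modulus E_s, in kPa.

S_e = q·B·(1−ν²)/E_s · I_f  ⇒  E_s = q·B·(1−ν²)·I_f / S_e.
E_s = 83 × 2 × 0.96 × 0.82 / 0.0047 = 27800 kPa

E_s ≈ 27800 kPa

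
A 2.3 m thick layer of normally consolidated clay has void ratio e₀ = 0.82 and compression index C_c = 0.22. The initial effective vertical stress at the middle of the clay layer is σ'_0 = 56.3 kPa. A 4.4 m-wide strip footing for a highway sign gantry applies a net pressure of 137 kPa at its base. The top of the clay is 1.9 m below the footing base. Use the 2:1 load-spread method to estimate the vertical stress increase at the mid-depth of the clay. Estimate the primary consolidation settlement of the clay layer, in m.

Mid-depth of clay below the footing base: z = 1.9 + 2.3/2 = 3.05 m.
Stress increase at mid-clay by the 2:1 spreading method:
Δσ = qB/(B+z) = 137×4.4/(4.4+3.05) = 80.913 kPa
Final effective stress: σ'_f = σ'_0 + Δσ = 56.3 + 80.913 = 137.21 kPa.
Normally consolidated clay, so the full stress increment lies on the virgin compression line:
S_c = C_c·H/(1+e₀)·log₁₀(σ'_f/σ'_0) = 0.22×2.3/(1+0.82)×log₁₀(137.21/56.3)
    = 0.27802 × 0.38688 = 0.1076 m

S_c ≈ 0.108 m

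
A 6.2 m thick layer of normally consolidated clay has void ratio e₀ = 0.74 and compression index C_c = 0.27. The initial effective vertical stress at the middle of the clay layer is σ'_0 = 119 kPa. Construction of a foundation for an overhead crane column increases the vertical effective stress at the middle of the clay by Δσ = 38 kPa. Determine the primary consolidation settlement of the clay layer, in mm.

S_c ≈ 116 mm

Final effective stress: σ'_f = σ'_0 + Δσ = 119 + 38 = 157 kPa.
Normally consolidated clay, so the full stress increment lies on the virgin compression line:
S_c = C_c·H/(1+e₀)·log₁₀(σ'_f/σ'_0) = 0.27×6.2/(1+0.74)×log₁₀(157/119)
    = 0.96207 × 0.12035 = 0.1158 m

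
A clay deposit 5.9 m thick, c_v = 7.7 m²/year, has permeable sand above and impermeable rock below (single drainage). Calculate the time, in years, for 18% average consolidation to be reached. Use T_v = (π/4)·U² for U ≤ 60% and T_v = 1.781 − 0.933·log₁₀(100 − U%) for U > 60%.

Drainage path length: H_d = H = 5.9 m (single drainage).
U ≤ 60%: T_v = (π/4)·U² = (π/4)×0.18² = 0.025447.
t = T_v·H_d²/c_v = 0.025447×5.9²/7.7 = 0.115 years.

t ≈ 0.115 years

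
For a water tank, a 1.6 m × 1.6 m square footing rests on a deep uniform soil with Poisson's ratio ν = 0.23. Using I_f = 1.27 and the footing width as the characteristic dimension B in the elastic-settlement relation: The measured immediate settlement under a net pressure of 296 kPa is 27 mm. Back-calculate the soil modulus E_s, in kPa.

E_s ≈ 21100 kPa

S_e = q·B·(1−ν²)/E_s · I_f  ⇒  E_s = q·B·(1−ν²)·I_f / S_e.
E_s = 296 × 1.6 × 0.9471 × 1.27 / 0.027 = 21100 kPa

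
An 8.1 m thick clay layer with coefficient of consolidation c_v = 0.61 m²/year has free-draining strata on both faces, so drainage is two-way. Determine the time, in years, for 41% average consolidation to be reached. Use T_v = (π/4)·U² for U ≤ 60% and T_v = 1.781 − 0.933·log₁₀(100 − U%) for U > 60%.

Drainage path length: H_d = H/2 = 4.05 m (double drainage).
U ≤ 60%: T_v = (π/4)·U² = (π/4)×0.41² = 0.13203.
t = T_v·H_d²/c_v = 0.13203×4.05²/0.61 = 3.55 years.

t ≈ 3.55 years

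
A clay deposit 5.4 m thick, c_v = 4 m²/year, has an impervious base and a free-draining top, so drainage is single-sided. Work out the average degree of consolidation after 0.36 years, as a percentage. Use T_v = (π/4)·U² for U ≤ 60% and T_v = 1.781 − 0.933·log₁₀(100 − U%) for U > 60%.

U ≈ 25.1 %

Drainage path length: H_d = H = 5.4 m (single drainage).
T_v = c_v·t/H_d² = 4×0.36/5.4² = 0.049383.
T_v = 0.049383 corresponds to the U ≤ 60% branch:
U = √(4T_v/π) = 0.2508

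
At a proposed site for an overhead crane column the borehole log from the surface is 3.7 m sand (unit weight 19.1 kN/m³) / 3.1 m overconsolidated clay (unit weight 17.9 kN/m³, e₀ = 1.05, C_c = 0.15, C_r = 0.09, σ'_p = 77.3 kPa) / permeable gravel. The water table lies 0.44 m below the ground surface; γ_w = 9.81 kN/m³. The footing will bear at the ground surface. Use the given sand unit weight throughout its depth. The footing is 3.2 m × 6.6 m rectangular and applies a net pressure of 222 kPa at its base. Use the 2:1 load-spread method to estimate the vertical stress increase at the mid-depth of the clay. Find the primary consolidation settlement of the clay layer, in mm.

S_c ≈ 47.7 mm

Mid-depth of clay below the ground surface: z = 3.7 + 3.1/2 = 5.25 m.
Total vertical stress at mid-clay: σ_v = 19.1×3.7 + 17.9×1.55 = 98.415 kPa.
Pore pressure: u = 9.81×(5.25 − 0.44) = 47.186 kPa.
Initial effective stress: σ'_0 = σ_v − u = 98.415 − 47.186 = 51.229 kPa.
Stress increase at mid-clay by the 2:1 spreading method:
Δσ = qBL/((B+z)(L+z)) = 222×3.2×6.6/((3.2+5.25)(6.6+5.25)) = 46.824 kPa
Final effective stress: σ'_f = 51.229 + 46.824 = 98.053 kPa.
σ'_f = 98.053 > σ'_p = 77.3 kPa, so the stress path crosses the preconsolidation pressure — recompression up to σ'_p, then virgin compression beyond:
S_c = H/(1+e₀)·[C_r·log₁₀(σ'_p/σ'_0) + C_c·log₁₀(σ'_f/σ'_p)]
    = 3.1/2.05 × [0.09×log₁₀(77.3/51.229) + 0.15×log₁₀(98.053/77.3)]
    = 1.5122 × [0.01608 + 0.015492] = 0.04774 m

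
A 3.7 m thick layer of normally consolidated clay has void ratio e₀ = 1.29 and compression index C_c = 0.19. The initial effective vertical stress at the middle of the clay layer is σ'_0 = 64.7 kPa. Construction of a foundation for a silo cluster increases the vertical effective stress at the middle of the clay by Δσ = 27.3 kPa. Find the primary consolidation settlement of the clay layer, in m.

Final effective stress: σ'_f = σ'_0 + Δσ = 64.7 + 27.3 = 92 kPa.
Normally consolidated clay, so the full stress increment lies on the virgin compression line:
S_c = C_c·H/(1+e₀)·log₁₀(σ'_f/σ'_0) = 0.19×3.7/(1+1.29)×log₁₀(92/64.7)
    = 0.30699 × 0.15288 = 0.04693 m

S_c ≈ 0.0469 m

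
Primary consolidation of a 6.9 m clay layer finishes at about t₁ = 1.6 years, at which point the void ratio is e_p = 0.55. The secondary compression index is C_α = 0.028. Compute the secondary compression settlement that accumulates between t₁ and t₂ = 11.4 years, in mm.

S_s ≈ 106 mm

Secondary compression: S_s = C_α·H/(1+e_p)·log₁₀(t₂/t₁)
S_s = 0.028×6.9/(1+0.55)×log₁₀(11.4/1.6)
    = 0.1246 × 0.8528 = 0.1063 m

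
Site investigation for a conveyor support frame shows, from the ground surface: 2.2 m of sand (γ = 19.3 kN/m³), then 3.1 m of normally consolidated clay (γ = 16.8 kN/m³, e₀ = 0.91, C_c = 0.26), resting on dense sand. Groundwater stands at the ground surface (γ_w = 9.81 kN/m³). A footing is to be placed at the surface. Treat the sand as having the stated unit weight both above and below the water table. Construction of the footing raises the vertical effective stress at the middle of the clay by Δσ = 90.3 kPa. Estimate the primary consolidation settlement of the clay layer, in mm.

Mid-depth of clay below the ground surface: z = 2.2 + 3.1/2 = 3.75 m.
Total vertical stress at mid-clay: σ_v = 19.3×2.2 + 16.8×1.55 = 68.5 kPa.
Pore pressure: u = 9.81×(3.75 − 0) = 36.788 kPa.
Initial effective stress: σ'_0 = σ_v − u = 68.5 − 36.788 = 31.712 kPa.
Final effective stress: σ'_f = σ'_0 + Δσ = 31.712 + 90.3 = 122.01 kPa.
Normally consolidated clay, so the full stress increment lies on the virgin compression line:
S_c = C_c·H/(1+e₀)·log₁₀(σ'_f/σ'_0) = 0.26×3.1/(1+0.91)×log₁₀(122.01/31.712)
    = 0.42199 × 0.58517 = 0.2469 m

S_c ≈ 247 mm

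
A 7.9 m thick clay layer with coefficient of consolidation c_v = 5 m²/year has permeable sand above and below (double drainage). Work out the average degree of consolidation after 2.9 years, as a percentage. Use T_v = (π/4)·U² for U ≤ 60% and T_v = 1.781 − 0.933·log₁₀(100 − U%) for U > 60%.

Drainage path length: H_d = H/2 = 3.95 m (double drainage).
T_v = c_v·t/H_d² = 5×2.9/3.95² = 0.92934.
T_v = 0.92934 corresponds to the U > 60% branch:
U = 1 − 10^((1.781 − T_v)/0.933)/100 = 0.9182

U ≈ 91.8 %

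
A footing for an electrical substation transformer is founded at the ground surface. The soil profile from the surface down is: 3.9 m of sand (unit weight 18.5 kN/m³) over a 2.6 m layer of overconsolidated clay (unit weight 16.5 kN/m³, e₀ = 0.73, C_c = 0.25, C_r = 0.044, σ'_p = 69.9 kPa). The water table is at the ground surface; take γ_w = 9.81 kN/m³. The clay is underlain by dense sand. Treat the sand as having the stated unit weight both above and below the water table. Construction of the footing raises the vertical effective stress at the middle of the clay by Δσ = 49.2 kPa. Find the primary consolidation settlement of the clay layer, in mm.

S_c ≈ 58.7 mm

Mid-depth of clay below the ground surface: z = 3.9 + 2.6/2 = 5.2 m.
Total vertical stress at mid-clay: σ_v = 18.5×3.9 + 16.5×1.3 = 93.6 kPa.
Pore pressure: u = 9.81×(5.2 − 0) = 51.012 kPa.
Initial effective stress: σ'_0 = σ_v − u = 93.6 − 51.012 = 42.588 kPa.
Final effective stress: σ'_f = 42.588 + 49.2 = 91.788 kPa.
σ'_f = 91.788 > σ'_p = 69.9 kPa, so the stress path crosses the preconsolidation pressure — recompression up to σ'_p, then virgin compression beyond:
S_c = H/(1+e₀)·[C_r·log₁₀(σ'_p/σ'_0) + C_c·log₁₀(σ'_f/σ'_p)]
    = 2.6/1.73 × [0.044×log₁₀(69.9/42.588) + 0.25×log₁₀(91.788/69.9)]
    = 1.5029 × [0.0094684 + 0.029577] = 0.05868 m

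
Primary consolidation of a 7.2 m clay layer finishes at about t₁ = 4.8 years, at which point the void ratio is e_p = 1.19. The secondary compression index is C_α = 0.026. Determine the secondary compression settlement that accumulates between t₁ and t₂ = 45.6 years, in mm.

S_s ≈ 83.6 mm

Secondary compression: S_s = C_α·H/(1+e_p)·log₁₀(t₂/t₁)
S_s = 0.026×7.2/(1+1.19)×log₁₀(45.6/4.8)
    = 0.08548 × 0.9777 = 0.08358 m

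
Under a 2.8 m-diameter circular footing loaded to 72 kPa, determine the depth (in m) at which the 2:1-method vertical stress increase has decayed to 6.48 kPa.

2:1 spreading — at depth z the loaded area has grown by z in each plan dimension:
qD²/(D+z)² = Δσ_z ⇒ z = D(√(q/Δσ_z) − 1) = 2.8×(√(72/6.48) − 1) = 6.533 m

z ≈ 6.53 m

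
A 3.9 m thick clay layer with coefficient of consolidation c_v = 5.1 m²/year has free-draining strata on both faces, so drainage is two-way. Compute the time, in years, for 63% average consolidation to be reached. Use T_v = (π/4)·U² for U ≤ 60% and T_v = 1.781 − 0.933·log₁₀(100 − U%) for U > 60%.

t ≈ 0.237 years

Drainage path length: H_d = H/2 = 1.95 m (double drainage).
U > 60%: T_v = 1.781 − 0.933·log₁₀(100 − 63) = 0.31787.
t = T_v·H_d²/c_v = 0.31787×1.95²/5.1 = 0.237 years.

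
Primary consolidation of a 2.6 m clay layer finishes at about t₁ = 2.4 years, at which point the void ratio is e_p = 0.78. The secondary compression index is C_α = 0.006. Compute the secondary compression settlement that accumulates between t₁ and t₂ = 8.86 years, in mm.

Secondary compression: S_s = C_α·H/(1+e_p)·log₁₀(t₂/t₁)
S_s = 0.006×2.6/(1+0.78)×log₁₀(8.86/2.4)
    = 0.008764 × 0.5672 = 0.004971 m

S_s ≈ 4.97 mm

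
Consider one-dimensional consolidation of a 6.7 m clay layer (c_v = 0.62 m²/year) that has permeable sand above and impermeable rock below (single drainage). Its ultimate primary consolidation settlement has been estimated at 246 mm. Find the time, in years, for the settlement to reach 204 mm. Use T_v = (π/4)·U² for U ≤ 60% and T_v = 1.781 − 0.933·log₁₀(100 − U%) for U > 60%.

Drainage path length: H_d = H = 6.7 m (single drainage).
U = S(t)/S_ult = 204/246 = 0.8293.
U > 60%: T_v = 1.781 − 0.933·log₁₀(100 − 82.927) = 0.63125.
t = T_v·H_d²/c_v = 0.63125×6.7²/0.62 = 45.7 years.

t ≈ 45.7 years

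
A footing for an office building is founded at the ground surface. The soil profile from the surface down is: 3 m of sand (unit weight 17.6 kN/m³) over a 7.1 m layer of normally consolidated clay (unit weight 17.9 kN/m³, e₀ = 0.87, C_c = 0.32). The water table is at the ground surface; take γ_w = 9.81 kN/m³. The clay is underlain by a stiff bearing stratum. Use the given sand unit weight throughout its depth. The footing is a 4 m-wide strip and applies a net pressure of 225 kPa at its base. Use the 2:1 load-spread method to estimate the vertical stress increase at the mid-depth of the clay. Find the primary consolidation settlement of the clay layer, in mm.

S_c ≈ 512 mm

Mid-depth of clay below the ground surface: z = 3 + 7.1/2 = 6.55 m.
Total vertical stress at mid-clay: σ_v = 17.6×3 + 17.9×3.55 = 116.34 kPa.
Pore pressure: u = 9.81×(6.55 − 0) = 64.255 kPa.
Initial effective stress: σ'_0 = σ_v − u = 116.34 − 64.255 = 52.085 kPa.
Stress increase at mid-clay by the 2:1 spreading method:
Δσ = qB/(B+z) = 225×4/(4+6.55) = 85.308 kPa
Final effective stress: σ'_f = σ'_0 + Δσ = 52.085 + 85.308 = 137.39 kPa.
Normally consolidated clay, so the full stress increment lies on the virgin compression line:
S_c = C_c·H/(1+e₀)·log₁₀(σ'_f/σ'_0) = 0.32×7.1/(1+0.87)×log₁₀(137.39/52.085)
    = 1.215 × 0.42124 = 0.5118 m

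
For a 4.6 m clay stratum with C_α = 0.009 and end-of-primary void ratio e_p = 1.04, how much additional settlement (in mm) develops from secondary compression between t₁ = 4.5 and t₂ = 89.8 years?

Secondary compression: S_s = C_α·H/(1+e_p)·log₁₀(t₂/t₁)
S_s = 0.009×4.6/(1+1.04)×log₁₀(89.8/4.5)
    = 0.02029 × 1.3 = 0.02638 m

S_s ≈ 26.4 mm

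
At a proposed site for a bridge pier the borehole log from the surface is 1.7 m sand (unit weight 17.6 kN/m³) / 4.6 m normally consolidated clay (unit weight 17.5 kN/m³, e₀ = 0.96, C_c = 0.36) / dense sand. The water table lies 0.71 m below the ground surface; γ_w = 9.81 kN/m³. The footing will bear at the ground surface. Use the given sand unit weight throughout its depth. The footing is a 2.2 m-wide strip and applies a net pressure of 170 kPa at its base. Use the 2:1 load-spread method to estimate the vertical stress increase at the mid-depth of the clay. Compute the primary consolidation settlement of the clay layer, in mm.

Mid-depth of clay below the ground surface: z = 1.7 + 4.6/2 = 4 m.
Total vertical stress at mid-clay: σ_v = 17.6×1.7 + 17.5×2.3 = 70.17 kPa.
Pore pressure: u = 9.81×(4 − 0.71) = 32.275 kPa.
Initial effective stress: σ'_0 = σ_v − u = 70.17 − 32.275 = 37.895 kPa.
Stress increase at mid-clay by the 2:1 spreading method:
Δσ = qB/(B+z) = 170×2.2/(2.2+4) = 60.323 kPa
Final effective stress: σ'_f = σ'_0 + Δσ = 37.895 + 60.323 = 98.218 kPa.
Normally consolidated clay, so the full stress increment lies on the virgin compression line:
S_c = C_c·H/(1+e₀)·log₁₀(σ'_f/σ'_0) = 0.36×4.6/(1+0.96)×log₁₀(98.218/37.895)
    = 0.8449 × 0.41361 = 0.3495 m

S_c ≈ 349 mm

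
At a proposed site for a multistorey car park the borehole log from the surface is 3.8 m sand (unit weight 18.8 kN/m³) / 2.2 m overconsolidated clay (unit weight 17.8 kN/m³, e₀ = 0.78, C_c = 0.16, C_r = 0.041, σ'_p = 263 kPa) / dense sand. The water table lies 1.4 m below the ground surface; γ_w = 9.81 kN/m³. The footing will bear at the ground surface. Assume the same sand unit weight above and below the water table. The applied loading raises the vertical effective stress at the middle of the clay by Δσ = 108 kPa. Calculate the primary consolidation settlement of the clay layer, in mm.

Mid-depth of clay below the ground surface: z = 3.8 + 2.2/2 = 4.9 m.
Total vertical stress at mid-clay: σ_v = 18.8×3.8 + 17.8×1.1 = 91.02 kPa.
Pore pressure: u = 9.81×(4.9 − 1.4) = 34.335 kPa.
Initial effective stress: σ'_0 = σ_v − u = 91.02 − 34.335 = 56.685 kPa.
Final effective stress: σ'_f = 56.685 + 108 = 164.69 kPa.
σ'_f = 164.69 ≤ σ'_p = 263 kPa, so the clay remains overconsolidated and only the recompression index applies:
S_c = C_r·H/(1+e₀)·log₁₀(σ'_f/σ'_0) = 0.041×2.2/1.78×log₁₀(164.69/56.685)
    = 0.050676 × 0.4632 = 0.02347 m

S_c ≈ 23.5 mm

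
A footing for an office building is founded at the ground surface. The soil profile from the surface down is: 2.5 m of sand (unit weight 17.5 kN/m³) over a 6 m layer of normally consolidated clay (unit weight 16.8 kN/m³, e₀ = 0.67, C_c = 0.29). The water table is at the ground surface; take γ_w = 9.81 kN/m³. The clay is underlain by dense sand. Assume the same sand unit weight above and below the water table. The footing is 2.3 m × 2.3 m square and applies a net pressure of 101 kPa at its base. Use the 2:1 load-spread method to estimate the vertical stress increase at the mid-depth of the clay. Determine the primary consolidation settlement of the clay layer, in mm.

Mid-depth of clay below the ground surface: z = 2.5 + 6/2 = 5.5 m.
Total vertical stress at mid-clay: σ_v = 17.5×2.5 + 16.8×3 = 94.15 kPa.
Pore pressure: u = 9.81×(5.5 − 0) = 53.955 kPa.
Initial effective stress: σ'_0 = σ_v − u = 94.15 − 53.955 = 40.195 kPa.
Stress increase at mid-clay by the 2:1 spreading method:
Δσ = qBL/((B+z)(L+z)) = 101×2.3×2.3/((2.3+5.5)(2.3+5.5)) = 8.7819 kPa
Final effective stress: σ'_f = σ'_0 + Δσ = 40.195 + 8.7819 = 48.977 kPa.
Normally consolidated clay, so the full stress increment lies on the virgin compression line:
S_c = C_c·H/(1+e₀)·log₁₀(σ'_f/σ'_0) = 0.29×6/(1+0.67)×log₁₀(48.977/40.195)
    = 1.0419 × 0.08582 = 0.08942 m

S_c ≈ 89.4 mm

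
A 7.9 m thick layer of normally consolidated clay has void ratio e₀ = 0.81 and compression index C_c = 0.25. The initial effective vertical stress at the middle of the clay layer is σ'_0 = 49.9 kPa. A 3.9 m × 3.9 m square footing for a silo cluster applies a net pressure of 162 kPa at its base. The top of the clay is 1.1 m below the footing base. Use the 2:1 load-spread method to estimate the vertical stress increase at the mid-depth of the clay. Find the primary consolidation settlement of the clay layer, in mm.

Mid-depth of clay below the footing base: z = 1.1 + 7.9/2 = 5.05 m.
Stress increase at mid-clay by the 2:1 spreading method:
Δσ = qBL/((B+z)(L+z)) = 162×3.9×3.9/((3.9+5.05)(3.9+5.05)) = 30.761 kPa
Final effective stress: σ'_f = σ'_0 + Δσ = 49.9 + 30.761 = 80.661 kPa.
Normally consolidated clay, so the full stress increment lies on the virgin compression line:
S_c = C_c·H/(1+e₀)·log₁₀(σ'_f/σ'_0) = 0.25×7.9/(1+0.81)×log₁₀(80.661/49.9)
    = 1.0912 × 0.20856 = 0.2276 m

S_c ≈ 228 mm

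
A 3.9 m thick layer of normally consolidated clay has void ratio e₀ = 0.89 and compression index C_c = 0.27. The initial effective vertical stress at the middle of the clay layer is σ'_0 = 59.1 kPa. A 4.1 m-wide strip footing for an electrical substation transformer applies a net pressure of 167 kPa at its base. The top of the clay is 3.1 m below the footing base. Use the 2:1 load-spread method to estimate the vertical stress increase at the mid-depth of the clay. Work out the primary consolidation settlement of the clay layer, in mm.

Mid-depth of clay below the footing base: z = 3.1 + 3.9/2 = 5.05 m.
Stress increase at mid-clay by the 2:1 spreading method:
Δσ = qB/(B+z) = 167×4.1/(4.1+5.05) = 74.831 kPa
Final effective stress: σ'_f = σ'_0 + Δσ = 59.1 + 74.831 = 133.93 kPa.
Normally consolidated clay, so the full stress increment lies on the virgin compression line:
S_c = C_c·H/(1+e₀)·log₁₀(σ'_f/σ'_0) = 0.27×3.9/(1+0.89)×log₁₀(133.93/59.1)
    = 0.55714 × 0.35529 = 0.1979 m

S_c ≈ 198 mm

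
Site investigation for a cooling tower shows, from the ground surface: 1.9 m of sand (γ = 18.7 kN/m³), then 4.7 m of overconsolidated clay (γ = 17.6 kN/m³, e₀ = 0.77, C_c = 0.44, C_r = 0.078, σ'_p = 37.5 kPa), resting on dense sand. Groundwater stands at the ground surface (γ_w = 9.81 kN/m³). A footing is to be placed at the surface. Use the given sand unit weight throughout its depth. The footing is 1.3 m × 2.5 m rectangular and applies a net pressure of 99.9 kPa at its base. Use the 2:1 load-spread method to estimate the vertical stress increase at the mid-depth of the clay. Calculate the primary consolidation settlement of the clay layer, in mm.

S_c ≈ 85.2 mm

Mid-depth of clay below the ground surface: z = 1.9 + 4.7/2 = 4.25 m.
Total vertical stress at mid-clay: σ_v = 18.7×1.9 + 17.6×2.35 = 76.89 kPa.
Pore pressure: u = 9.81×(4.25 − 0) = 41.693 kPa.
Initial effective stress: σ'_0 = σ_v − u = 76.89 − 41.693 = 35.197 kPa.
Stress increase at mid-clay by the 2:1 spreading method:
Δσ = qBL/((B+z)(L+z)) = 99.9×1.3×2.5/((1.3+4.25)(2.5+4.25)) = 8.6667 kPa
Final effective stress: σ'_f = 35.197 + 8.6667 = 43.864 kPa.
σ'_f = 43.864 > σ'_p = 37.5 kPa, so the stress path crosses the preconsolidation pressure — recompression up to σ'_p, then virgin compression beyond:
S_c = H/(1+e₀)·[C_r·log₁₀(σ'_p/σ'_0) + C_c·log₁₀(σ'_f/σ'_p)]
    = 4.7/1.77 × [0.078×log₁₀(37.5/35.197) + 0.44×log₁₀(43.864/37.5)]
    = 2.6554 × [0.002147 + 0.029954] = 0.08524 m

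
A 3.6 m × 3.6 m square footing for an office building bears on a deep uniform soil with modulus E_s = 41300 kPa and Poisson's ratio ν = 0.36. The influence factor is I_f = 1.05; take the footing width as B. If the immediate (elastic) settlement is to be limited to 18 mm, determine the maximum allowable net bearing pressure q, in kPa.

q ≈ 226 kPa

S_e = q·B·(1−ν²)/E_s · I_f  ⇒  q = S_e·E_s / (B·(1−ν²)·I_f).
q = 0.018 × 41300 / (3.6 × 0.8704 × 1.05) = 225.9 kPa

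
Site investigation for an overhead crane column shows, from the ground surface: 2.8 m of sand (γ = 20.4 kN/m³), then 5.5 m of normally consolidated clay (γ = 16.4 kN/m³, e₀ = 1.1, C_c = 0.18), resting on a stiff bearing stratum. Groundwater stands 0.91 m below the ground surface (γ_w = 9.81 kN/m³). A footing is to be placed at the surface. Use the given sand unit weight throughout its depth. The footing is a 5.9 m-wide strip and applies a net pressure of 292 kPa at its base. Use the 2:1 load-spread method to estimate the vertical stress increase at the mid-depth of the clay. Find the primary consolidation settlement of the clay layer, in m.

S_c ≈ 0.265 m

Mid-depth of clay below the ground surface: z = 2.8 + 5.5/2 = 5.55 m.
Total vertical stress at mid-clay: σ_v = 20.4×2.8 + 16.4×2.75 = 102.22 kPa.
Pore pressure: u = 9.81×(5.55 − 0.91) = 45.518 kPa.
Initial effective stress: σ'_0 = σ_v − u = 102.22 − 45.518 = 56.702 kPa.
Stress increase at mid-clay by the 2:1 spreading method:
Δσ = qB/(B+z) = 292×5.9/(5.9+5.55) = 150.46 kPa
Final effective stress: σ'_f = σ'_0 + Δσ = 56.702 + 150.46 = 207.16 kPa.
Normally consolidated clay, so the full stress increment lies on the virgin compression line:
S_c = C_c·H/(1+e₀)·log₁₀(σ'_f/σ'_0) = 0.18×5.5/(1+1.1)×log₁₀(207.16/56.702)
    = 0.47143 × 0.56271 = 0.2653 m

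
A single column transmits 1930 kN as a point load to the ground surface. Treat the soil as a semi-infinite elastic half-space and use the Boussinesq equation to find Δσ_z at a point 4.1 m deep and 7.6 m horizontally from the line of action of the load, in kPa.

Boussinesq vertical stress below a point load on an elastic half-space:
Δσ_z = 3P/(2πz²) · [1 + (r/z)²]^(−5/2)
r/z = 7.6/4.1 = 1.8537; [1+(r/z)²]^(−5/2) = 0.024127.
Δσ_z = 3×1930/(2π×4.1²) × 0.024127 = 54.819 × 0.024127 = 1.323 kPa

Δσ_z ≈ 1.32 kPa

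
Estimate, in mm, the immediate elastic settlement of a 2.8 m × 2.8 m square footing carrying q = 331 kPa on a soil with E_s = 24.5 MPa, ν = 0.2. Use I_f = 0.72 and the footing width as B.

S_e ≈ 26.1 mm

Immediate (elastic) settlement: S_e = q·B·(1−ν²)/E_s · I_f.
E_s = 24.5 MPa = 24500 kPa.
S_e = 331 × 2.8 × (1 − 0.2²) / 24500 × 0.72
    = 331 × 2.8 × 0.96 / 24500 × 0.72
    = 0.02615 m = 26.15 mm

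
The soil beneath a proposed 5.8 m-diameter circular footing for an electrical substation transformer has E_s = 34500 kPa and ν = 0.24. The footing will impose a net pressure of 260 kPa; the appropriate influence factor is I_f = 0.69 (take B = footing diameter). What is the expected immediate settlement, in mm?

Immediate (elastic) settlement: S_e = q·B·(1−ν²)/E_s · I_f.
S_e = 260 × 5.8 × (1 − 0.24²) / 34500 × 0.69
    = 260 × 5.8 × 0.9424 / 34500 × 0.69
    = 0.02842 m = 28.42 mm

S_e ≈ 28.4 mm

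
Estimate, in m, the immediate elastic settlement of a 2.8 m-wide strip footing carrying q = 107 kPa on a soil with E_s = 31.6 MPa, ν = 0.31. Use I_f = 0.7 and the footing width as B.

Immediate (elastic) settlement: S_e = q·B·(1−ν²)/E_s · I_f.
E_s = 31.6 MPa = 31600 kPa.
S_e = 107 × 2.8 × (1 − 0.31²) / 31600 × 0.7
    = 107 × 2.8 × 0.9039 / 31600 × 0.7
    = 0.005999 m

S_e ≈ 0.006 m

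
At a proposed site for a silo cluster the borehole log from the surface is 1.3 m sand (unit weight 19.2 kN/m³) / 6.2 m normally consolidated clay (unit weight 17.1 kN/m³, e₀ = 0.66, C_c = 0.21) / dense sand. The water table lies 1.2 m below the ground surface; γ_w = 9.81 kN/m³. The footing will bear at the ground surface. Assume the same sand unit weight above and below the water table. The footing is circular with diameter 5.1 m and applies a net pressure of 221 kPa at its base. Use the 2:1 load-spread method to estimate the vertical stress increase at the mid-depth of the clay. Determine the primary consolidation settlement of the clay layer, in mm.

S_c ≈ 294 mm

Mid-depth of clay below the ground surface: z = 1.3 + 6.2/2 = 4.4 m.
Total vertical stress at mid-clay: σ_v = 19.2×1.3 + 17.1×3.1 = 77.97 kPa.
Pore pressure: u = 9.81×(4.4 − 1.2) = 31.392 kPa.
Initial effective stress: σ'_0 = σ_v − u = 77.97 − 31.392 = 46.578 kPa.
Stress increase at mid-clay by the 2:1 spreading method:
Δσ ≈ qD²/(D+z)² = 221×5.1²/(5.1+4.4)² = 63.692 kPa
Final effective stress: σ'_f = σ'_0 + Δσ = 46.578 + 63.692 = 110.27 kPa.
Normally consolidated clay, so the full stress increment lies on the virgin compression line:
S_c = C_c·H/(1+e₀)·log₁₀(σ'_f/σ'_0) = 0.21×6.2/(1+0.66)×log₁₀(110.27/46.578)
    = 0.78434 × 0.37428 = 0.2936 m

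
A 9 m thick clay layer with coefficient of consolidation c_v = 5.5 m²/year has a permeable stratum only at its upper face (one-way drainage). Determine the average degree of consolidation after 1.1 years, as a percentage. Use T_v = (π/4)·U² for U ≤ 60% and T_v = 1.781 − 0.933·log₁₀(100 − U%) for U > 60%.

Drainage path length: H_d = H = 9 m (single drainage).
T_v = c_v·t/H_d² = 5.5×1.1/9² = 0.074691.
T_v = 0.074691 corresponds to the U ≤ 60% branch:
U = √(4T_v/π) = 0.3084

U ≈ 30.8 %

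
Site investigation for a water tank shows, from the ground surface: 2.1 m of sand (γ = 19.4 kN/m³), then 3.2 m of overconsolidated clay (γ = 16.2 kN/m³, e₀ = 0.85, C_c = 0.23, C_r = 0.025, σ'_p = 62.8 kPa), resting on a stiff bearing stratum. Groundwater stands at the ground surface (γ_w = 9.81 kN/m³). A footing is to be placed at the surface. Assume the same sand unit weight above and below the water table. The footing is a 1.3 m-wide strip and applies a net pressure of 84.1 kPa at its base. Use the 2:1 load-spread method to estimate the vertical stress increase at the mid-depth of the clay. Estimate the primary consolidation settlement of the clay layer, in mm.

Mid-depth of clay below the ground surface: z = 2.1 + 3.2/2 = 3.7 m.
Total vertical stress at mid-clay: σ_v = 19.4×2.1 + 16.2×1.6 = 66.66 kPa.
Pore pressure: u = 9.81×(3.7 − 0) = 36.297 kPa.
Initial effective stress: σ'_0 = σ_v − u = 66.66 − 36.297 = 30.363 kPa.
Stress increase at mid-clay by the 2:1 spreading method:
Δσ = qB/(B+z) = 84.1×1.3/(1.3+3.7) = 21.866 kPa
Final effective stress: σ'_f = 30.363 + 21.866 = 52.229 kPa.
σ'_f = 52.229 ≤ σ'_p = 62.8 kPa, so the clay remains overconsolidated and only the recompression index applies:
S_c = C_r·H/(1+e₀)·log₁₀(σ'_f/σ'_0) = 0.025×3.2/1.85×log₁₀(52.229/30.363)
    = 0.043243 × 0.23557 = 0.01019 m

S_c ≈ 10.2 mm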